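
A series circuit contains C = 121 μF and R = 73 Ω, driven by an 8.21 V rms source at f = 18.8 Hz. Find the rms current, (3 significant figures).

81.2 mA

ω = 2πf = 118.1 rad/s
X_C = 1/(ωC) = 70.0 Ω
Z = 73.0 − j70.0 Ω
|Z| = √(73.0² + 70.0²) = 101 Ω
I = V/|Z| = 8.21/101 = 81.2 mA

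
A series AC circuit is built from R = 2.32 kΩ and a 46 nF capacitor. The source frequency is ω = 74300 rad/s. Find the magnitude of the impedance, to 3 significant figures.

X_C = 1/(ωC) = 293 Ω
Z = 2320 − j293 Ω
|Z| = √(2320² + 293²) = 2340 Ω

2340 Ω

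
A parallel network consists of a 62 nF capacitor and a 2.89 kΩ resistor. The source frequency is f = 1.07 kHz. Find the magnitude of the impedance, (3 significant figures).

1850 Ω

ω = 2πf = 6723 rad/s
X_C = 1/(ωC) = 2400 Ω
Parallel: admittances add. Y = 1/R + jωC
Y = (0.000346 + j0.000417) S
|Y| = 0.000542 S → |Z| = 1/|Y| = 1850 Ω, ∠Z = −∠Y = -50.3°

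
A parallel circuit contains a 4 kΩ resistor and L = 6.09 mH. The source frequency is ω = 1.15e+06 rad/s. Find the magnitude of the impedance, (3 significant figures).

3470 Ω

X_L = ωL = 7000 Ω
Parallel: admittances add. Y = 1/R + 1/(jωL)
Y = (0.000250 − j0.000143) S
|Y| = 0.000288 S → |Z| = 1/|Y| = 3470 Ω, ∠Z = −∠Y = 29.7°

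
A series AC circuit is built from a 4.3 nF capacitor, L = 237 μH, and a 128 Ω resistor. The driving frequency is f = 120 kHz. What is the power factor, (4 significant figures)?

0.7023

ω = 2πf = 754000 rad/s
X_L = ωL = 178.7 Ω
X_C = 1/(ωC) = 308.4 Ω
Net reactance X = X_L − X_C = -129.7 Ω
Z = 128.0 − j129.7 Ω
|Z| = √(128.0² + 129.7²) = 182.3 Ω
∠Z = arctan(-129.7/128.0) = -45.39°
cos φ = cos(-45.39°) = 0.7023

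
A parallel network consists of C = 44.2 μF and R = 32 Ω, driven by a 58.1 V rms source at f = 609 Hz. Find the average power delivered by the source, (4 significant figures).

105.5 W

ω = 2πf = 3826 rad/s
X_C = 1/(ωC) = 5.913 Ω
Parallel: admittances add. Y = 1/R + jωC
Y = (0.03125 + j0.1691) S
|Y| = 0.1720 S → |Z| = 1/|Y| = 5.814 Ω, ∠Z = −∠Y = -79.53°
I = V/|Z| = 9.993 A
P = VI cos φ = 58.1 × 9.993 × cos(-79.53°) = 105.5 W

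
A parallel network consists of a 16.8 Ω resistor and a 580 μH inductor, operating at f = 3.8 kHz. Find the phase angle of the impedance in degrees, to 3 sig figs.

ω = 2πf = 23880 rad/s
X_L = ωL = 13.8 Ω
Parallel: admittances add. Y = 1/R + 1/(jωL)
Y = (0.0595 − j0.0722) S
|Y| = 0.0936 S → |Z| = 1/|Y| = 10.7 Ω, ∠Z = −∠Y = 50.5°

50.5°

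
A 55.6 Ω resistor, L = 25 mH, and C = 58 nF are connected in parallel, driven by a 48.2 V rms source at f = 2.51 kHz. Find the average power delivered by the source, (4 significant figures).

41.78 W

ω = 2πf = 15770 rad/s
X_L = ωL = 394.3 Ω
X_C = 1/(ωC) = 1093 Ω
Parallel: admittances add. Y = 1/R + 1/(jωL) + jωC
Y = (0.01799 − j0.001622) S
|Y| = 0.01806 S → |Z| = 1/|Y| = 55.38 Ω, ∠Z = −∠Y = 5.152°
I = V/|Z| = 870.4 mA
P = VI cos φ = 48.2 × 0.8704 × cos(5.152°) = 41.78 W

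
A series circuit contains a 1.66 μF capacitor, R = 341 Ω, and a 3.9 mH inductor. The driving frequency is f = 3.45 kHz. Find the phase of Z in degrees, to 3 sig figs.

ω = 2πf = 21680 rad/s
X_L = ωL = 84.5 Ω
X_C = 1/(ωC) = 27.8 Ω
Net reactance X = X_L − X_C = 56.7 Ω
Z = 341 + j56.7 Ω
|Z| = √(341² + 56.7²) = 346 Ω
∠Z = arctan(56.7/341) = 9.45°

9.45°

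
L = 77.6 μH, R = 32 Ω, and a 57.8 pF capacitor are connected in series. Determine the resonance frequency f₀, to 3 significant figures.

ω₀ = 1/√(LC) = 1/√(7.76e-05 × 5.78e-11) = 1.493e+07 rad/s
f₀ = ω₀/(2π) = 2.38 MHz

2.38 MHz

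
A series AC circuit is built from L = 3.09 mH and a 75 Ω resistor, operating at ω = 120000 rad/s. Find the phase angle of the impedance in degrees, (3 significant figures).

X_L = ωL = 371 Ω
Z = 75.0 + j371 Ω
|Z| = √(75.0² + 371²) = 378 Ω
∠Z = arctan(371/75.0) = 78.6°

78.6°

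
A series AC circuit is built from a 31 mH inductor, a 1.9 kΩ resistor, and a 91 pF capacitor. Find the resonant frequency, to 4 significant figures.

94.76 kHz

ω₀ = 1/√(LC) = 1/√(0.031 × 9.1e-11) = 595400 rad/s
f₀ = ω₀/(2π) = 94.76 kHz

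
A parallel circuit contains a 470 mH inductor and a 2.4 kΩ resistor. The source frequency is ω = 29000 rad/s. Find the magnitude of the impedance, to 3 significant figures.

2360 Ω

X_L = ωL = 13600 Ω
Parallel: admittances add. Y = 1/R + 1/(jωL)
Y = (0.000417 − j7.34e-05) S
|Y| = 0.000423 S → |Z| = 1/|Y| = 2360 Ω, ∠Z = −∠Y = 9.99°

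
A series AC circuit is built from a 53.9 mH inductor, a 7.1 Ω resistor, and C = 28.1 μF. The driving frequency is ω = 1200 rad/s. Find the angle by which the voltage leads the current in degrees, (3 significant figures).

78.5°

X_L = ωL = 64.7 Ω
X_C = 1/(ωC) = 29.7 Ω
Net reactance X = X_L − X_C = 35.0 Ω
Z = 7.10 + j35.0 Ω
|Z| = √(7.10² + 35.0²) = 35.7 Ω
∠Z = arctan(35.0/7.10) = 78.5°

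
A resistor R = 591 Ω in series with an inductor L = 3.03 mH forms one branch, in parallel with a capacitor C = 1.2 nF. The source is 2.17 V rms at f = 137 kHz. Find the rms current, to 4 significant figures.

1.461 mA

ω = 2πf = 860800 rad/s
X_L = ωL = 2608 Ω
X_C = 1/(ωC) = 968.1 Ω
Branch 1 (R+jX_L): Z₁ = 591.0 + j2608 Ω, |Z₁| = 2674 Ω
Branch 2 (−jX_C): Z₂ = −j968.1 Ω
Parallel: Z = Z₁Z₂/(Z₁+Z₂), |Z| = 1485 Ω, ∠Z = -82.95°
I = V/|Z| = 2.17/1485 = 1.461 mA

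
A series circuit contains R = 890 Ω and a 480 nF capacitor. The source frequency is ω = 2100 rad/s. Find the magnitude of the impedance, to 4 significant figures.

X_C = 1/(ωC) = 992.1 Ω
Z = 890.0 − j992.1 Ω
|Z| = √(890.0² + 992.1²) = 1333 Ω

1333 Ω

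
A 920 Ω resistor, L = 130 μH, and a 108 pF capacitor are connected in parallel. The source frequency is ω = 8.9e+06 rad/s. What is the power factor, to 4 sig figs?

0.9961

X_L = ωL = 1157 Ω
X_C = 1/(ωC) = 1040 Ω
Parallel: admittances add. Y = 1/R + 1/(jωL) + jωC
Y = (0.001087 + j9.69e-05) S
|Y| = 0.001091 S → |Z| = 1/|Y| = 916.4 Ω, ∠Z = −∠Y = -5.094°
cos φ = cos(-5.094°) = 0.9961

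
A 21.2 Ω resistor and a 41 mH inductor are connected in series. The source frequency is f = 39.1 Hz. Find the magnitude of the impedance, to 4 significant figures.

ω = 2πf = 245.7 rad/s
X_L = ωL = 10.07 Ω
Z = 21.20 + j10.07 Ω
|Z| = √(21.20² + 10.07²) = 23.47 Ω

23.47 Ω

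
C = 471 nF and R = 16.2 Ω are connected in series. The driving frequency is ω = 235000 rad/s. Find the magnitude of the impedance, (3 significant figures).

X_C = 1/(ωC) = 9.03 Ω
Z = 16.2 − j9.03 Ω
|Z| = √(16.2² + 9.03²) = 18.5 Ω

18.5 Ω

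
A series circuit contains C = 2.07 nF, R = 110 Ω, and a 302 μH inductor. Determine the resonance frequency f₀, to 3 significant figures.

ω₀ = 1/√(LC) = 1/√(0.000302 × 2.07e-09) = 1.265e+06 rad/s
f₀ = ω₀/(2π) = 201 kHz

201 kHz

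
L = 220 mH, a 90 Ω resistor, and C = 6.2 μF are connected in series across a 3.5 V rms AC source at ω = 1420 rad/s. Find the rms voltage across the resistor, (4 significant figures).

1.443 V

X_L = ωL = 312.4 Ω
X_C = 1/(ωC) = 113.6 Ω
Net reactance X = X_L − X_C = 198.8 Ω
Z = 90.00 + j198.8 Ω
|Z| = √(90.00² + 198.8²) = 218.2 Ω
I = V/|Z| = 16.04 mA
V_R = I·|Z_R| = 0.01604 × 90.00 = 1.443 V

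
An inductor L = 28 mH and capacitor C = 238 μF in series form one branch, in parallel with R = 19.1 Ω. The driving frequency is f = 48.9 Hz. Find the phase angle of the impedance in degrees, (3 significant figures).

-75.1°

ω = 2πf = 307.2 rad/s
X_L = ωL = 8.60 Ω
X_C = 1/(ωC) = 13.7 Ω
Branch 1: Z₁ = R = 19.1 Ω
Branch 2 (series LC): Z₂ = j(X_L − X_C) = −j5.07 Ω
Parallel: Z = Z₁Z₂/(Z₁+Z₂), |Z| = 4.90 Ω, ∠Z = -75.1°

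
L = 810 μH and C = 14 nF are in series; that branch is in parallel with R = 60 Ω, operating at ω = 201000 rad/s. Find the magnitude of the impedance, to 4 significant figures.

57.28 Ω

X_L = ωL = 162.8 Ω
X_C = 1/(ωC) = 355.4 Ω
Branch 1: Z₁ = R = 60.00 Ω
Branch 2 (series LC): Z₂ = j(X_L − X_C) = −j192.6 Ω
Parallel: Z = Z₁Z₂/(Z₁+Z₂), |Z| = 57.28 Ω, ∠Z = -17.31°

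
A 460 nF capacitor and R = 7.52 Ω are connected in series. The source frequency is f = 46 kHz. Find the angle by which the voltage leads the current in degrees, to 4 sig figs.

-45.01°

ω = 2πf = 289000 rad/s
X_C = 1/(ωC) = 7.522 Ω
Z = 7.520 − j7.522 Ω
|Z| = √(7.520² + 7.522²) = 10.64 Ω
∠Z = arctan(-7.522/7.520) = -45.01°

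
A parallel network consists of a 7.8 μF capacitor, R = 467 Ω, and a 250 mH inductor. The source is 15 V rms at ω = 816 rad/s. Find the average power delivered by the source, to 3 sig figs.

482 mW

X_L = ωL = 204 Ω
X_C = 1/(ωC) = 157 Ω
Parallel: admittances add. Y = 1/R + 1/(jωL) + jωC
Y = (0.00214 + j0.00146) S
|Y| = 0.00259 S → |Z| = 1/|Y| = 386 Ω, ∠Z = −∠Y = -34.3°
I = V/|Z| = 38.9 mA
P = VI cos φ = 15 × 0.0389 × cos(-34.3°) = 482 mW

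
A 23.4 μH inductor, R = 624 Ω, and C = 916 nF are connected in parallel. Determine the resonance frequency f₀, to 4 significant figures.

34.38 kHz

ω₀ = 1/√(LC) = 1/√(2.34e-05 × 9.16e-07) = 216000 rad/s
f₀ = ω₀/(2π) = 34.38 kHz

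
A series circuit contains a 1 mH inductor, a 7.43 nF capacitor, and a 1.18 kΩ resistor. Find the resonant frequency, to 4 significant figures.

58.39 kHz

ω₀ = 1/√(LC) = 1/√(0.001 × 7.43e-09) = 366900 rad/s
f₀ = ω₀/(2π) = 58.39 kHz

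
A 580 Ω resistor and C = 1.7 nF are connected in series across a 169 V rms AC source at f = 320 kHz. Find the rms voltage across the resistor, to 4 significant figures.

ω = 2πf = 2.011e+06 rad/s
X_C = 1/(ωC) = 292.6 Ω
Z = 580.0 − j292.6 Ω
|Z| = √(580.0² + 292.6²) = 649.6 Ω
I = V/|Z| = 260.2 mA
V_R = I·|Z_R| = 0.2602 × 580.0 = 150.9 V

150.9 V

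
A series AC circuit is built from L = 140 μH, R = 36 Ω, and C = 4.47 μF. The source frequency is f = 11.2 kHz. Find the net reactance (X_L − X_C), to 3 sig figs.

6.67 Ω

ω = 2πf = 70370 rad/s
X_L = ωL = 9.85 Ω
X_C = 1/(ωC) = 3.18 Ω
X = 9.85 − 3.18 = 6.67 Ω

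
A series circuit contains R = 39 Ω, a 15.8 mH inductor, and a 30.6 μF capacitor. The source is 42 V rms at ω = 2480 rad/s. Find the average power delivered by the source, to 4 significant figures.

31.31 W

X_L = ωL = 39.18 Ω
X_C = 1/(ωC) = 13.18 Ω
Net reactance X = X_L − X_C = 26.01 Ω
Z = 39.00 + j26.01 Ω
|Z| = √(39.00² + 26.01²) = 46.88 Ω
∠Z = arctan(26.01/39.00) = 33.70°
I = V/|Z| = 896.0 mA
P = VI cos φ = 42 × 0.8960 × cos(33.70°) = 31.31 W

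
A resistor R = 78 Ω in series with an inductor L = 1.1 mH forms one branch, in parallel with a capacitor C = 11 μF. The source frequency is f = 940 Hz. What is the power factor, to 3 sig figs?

0.195

ω = 2πf = 5906 rad/s
X_L = ωL = 6.50 Ω
X_C = 1/(ωC) = 15.4 Ω
Branch 1 (R+jX_L): Z₁ = 78.0 + j6.50 Ω, |Z₁| = 78.3 Ω
Branch 2 (−jX_C): Z₂ = −j15.4 Ω
Parallel: Z = Z₁Z₂/(Z₁+Z₂), |Z| = 15.3 Ω, ∠Z = -78.7°
cos φ = cos(-78.7°) = 0.195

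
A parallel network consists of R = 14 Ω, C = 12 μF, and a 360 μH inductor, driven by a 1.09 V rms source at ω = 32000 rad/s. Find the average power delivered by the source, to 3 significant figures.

X_L = ωL = 11.5 Ω
X_C = 1/(ωC) = 2.60 Ω
Parallel: admittances add. Y = 1/R + 1/(jωL) + jωC
Y = (0.0714 + j0.297) S
|Y| = 0.306 S → |Z| = 1/|Y| = 3.27 Ω, ∠Z = −∠Y = -76.5°
I = V/|Z| = 333 mA
P = VI cos φ = 1.09 × 0.333 × cos(-76.5°) = 84.9 mW

84.9 mW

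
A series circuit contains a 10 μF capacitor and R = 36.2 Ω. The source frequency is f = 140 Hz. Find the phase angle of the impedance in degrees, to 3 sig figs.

-72.3°

ω = 2πf = 879.6 rad/s
X_C = 1/(ωC) = 114 Ω
Z = 36.2 − j114 Ω
|Z| = √(36.2² + 114²) = 119 Ω
∠Z = arctan(-114/36.2) = -72.3°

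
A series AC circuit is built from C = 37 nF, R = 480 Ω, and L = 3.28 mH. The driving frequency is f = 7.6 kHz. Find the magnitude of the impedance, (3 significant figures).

ω = 2πf = 47750 rad/s
X_L = ωL = 157 Ω
X_C = 1/(ωC) = 566 Ω
Net reactance X = X_L − X_C = -409 Ω
Z = 480 − j409 Ω
|Z| = √(480² + 409²) = 631 Ω

631 Ω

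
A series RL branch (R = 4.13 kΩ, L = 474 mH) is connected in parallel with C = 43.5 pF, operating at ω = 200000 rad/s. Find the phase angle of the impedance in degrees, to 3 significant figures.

X_L = ωL = 94800 Ω
X_C = 1/(ωC) = 115000 Ω
Branch 1 (R+jX_L): Z₁ = 4130 + j94800 Ω, |Z₁| = 94900 Ω
Branch 2 (−jX_C): Z₂ = −j115000 Ω
Parallel: Z = Z₁Z₂/(Z₁+Z₂), |Z| = 530000 Ω, ∠Z = 75.9°

75.9°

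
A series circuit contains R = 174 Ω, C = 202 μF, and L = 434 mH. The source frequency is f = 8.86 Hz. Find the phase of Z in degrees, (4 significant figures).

ω = 2πf = 55.67 rad/s
X_L = ωL = 24.16 Ω
X_C = 1/(ωC) = 88.93 Ω
Net reactance X = X_L − X_C = -64.77 Ω
Z = 174.0 − j64.77 Ω
|Z| = √(174.0² + 64.77²) = 185.7 Ω
∠Z = arctan(-64.77/174.0) = -20.42°

-20.42°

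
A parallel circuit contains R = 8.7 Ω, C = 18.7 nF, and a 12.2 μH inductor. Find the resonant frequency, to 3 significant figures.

333 kHz

ω₀ = 1/√(LC) = 1/√(1.22e-05 × 1.87e-08) = 2.094e+06 rad/s
f₀ = ω₀/(2π) = 333 kHz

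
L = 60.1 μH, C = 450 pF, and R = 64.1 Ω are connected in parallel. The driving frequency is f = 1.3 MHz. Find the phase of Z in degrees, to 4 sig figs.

-5.996°

ω = 2πf = 8.168e+06 rad/s
X_L = ωL = 490.9 Ω
X_C = 1/(ωC) = 272.1 Ω
Parallel: admittances add. Y = 1/R + 1/(jωL) + jωC
Y = (0.01560 + j0.001639) S
|Y| = 0.01569 S → |Z| = 1/|Y| = 63.75 Ω, ∠Z = −∠Y = -5.996°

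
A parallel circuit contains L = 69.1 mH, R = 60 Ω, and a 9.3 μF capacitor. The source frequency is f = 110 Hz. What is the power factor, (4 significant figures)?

0.7542

ω = 2πf = 691.2 rad/s
X_L = ωL = 47.76 Ω
X_C = 1/(ωC) = 155.6 Ω
Parallel: admittances add. Y = 1/R + 1/(jωL) + jωC
Y = (0.01667 − j0.01451) S
|Y| = 0.02210 S → |Z| = 1/|Y| = 45.25 Ω, ∠Z = −∠Y = 41.04°
cos φ = cos(41.04°) = 0.7542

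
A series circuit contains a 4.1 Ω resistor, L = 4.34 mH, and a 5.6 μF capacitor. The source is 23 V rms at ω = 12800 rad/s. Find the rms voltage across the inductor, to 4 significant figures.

X_L = ωL = 55.55 Ω
X_C = 1/(ωC) = 13.95 Ω
Net reactance X = X_L − X_C = 41.60 Ω
Z = 4.100 + j41.60 Ω
|Z| = √(4.100² + 41.60²) = 41.80 Ω
I = V/|Z| = 550.2 mA
V_L = I·|Z_L| = 0.5502 × 55.55 = 30.56 V

30.56 V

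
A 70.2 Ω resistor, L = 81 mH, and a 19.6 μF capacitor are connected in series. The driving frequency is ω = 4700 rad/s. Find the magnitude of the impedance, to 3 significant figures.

X_L = ωL = 381 Ω
X_C = 1/(ωC) = 10.9 Ω
Net reactance X = X_L − X_C = 370 Ω
Z = 70.2 + j370 Ω
|Z| = √(70.2² + 370²) = 376 Ω

376 Ω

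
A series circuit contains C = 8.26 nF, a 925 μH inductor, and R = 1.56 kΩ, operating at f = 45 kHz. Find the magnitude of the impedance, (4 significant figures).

ω = 2πf = 282700 rad/s
X_L = ωL = 261.5 Ω
X_C = 1/(ωC) = 428.2 Ω
Net reactance X = X_L − X_C = -166.6 Ω
Z = 1560 − j166.6 Ω
|Z| = √(1560² + 166.6²) = 1569 Ω

1569 Ω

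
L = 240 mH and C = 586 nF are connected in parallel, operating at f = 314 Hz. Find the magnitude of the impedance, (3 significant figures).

1050 Ω

ω = 2πf = 1973 rad/s
X_L = ωL = 474 Ω
X_C = 1/(ωC) = 865 Ω
Parallel: admittances add. Y = 1/(jωL) + jωC
Y = (0 − j0.000956) S
|Y| = 0.000956 S → |Z| = 1/|Y| = 1050 Ω, ∠Z = −∠Y = 90.0°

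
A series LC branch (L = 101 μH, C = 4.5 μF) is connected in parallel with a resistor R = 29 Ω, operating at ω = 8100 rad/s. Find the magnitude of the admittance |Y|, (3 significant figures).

X_L = ωL = 0.818 Ω
X_C = 1/(ωC) = 27.4 Ω
Branch 1: Z₁ = R = 29.0 Ω
Branch 2 (series LC): Z₂ = j(X_L − X_C) = −j26.6 Ω
Parallel: Z = Z₁Z₂/(Z₁+Z₂), |Z| = 19.6 Ω, ∠Z = -47.5°
|Y| = 1/|Z| = 51.0 mS

51.0 mS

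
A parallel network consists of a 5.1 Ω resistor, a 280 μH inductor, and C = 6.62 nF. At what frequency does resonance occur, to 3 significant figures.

ω₀ = 1/√(LC) = 1/√(0.00028 × 6.62e-09) = 734500 rad/s
f₀ = ω₀/(2π) = 117 kHz

117 kHz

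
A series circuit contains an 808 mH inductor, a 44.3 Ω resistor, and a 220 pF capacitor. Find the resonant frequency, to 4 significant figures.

11.94 kHz

ω₀ = 1/√(LC) = 1/√(0.808 × 2.2e-10) = 75000 rad/s
f₀ = ω₀/(2π) = 11.94 kHz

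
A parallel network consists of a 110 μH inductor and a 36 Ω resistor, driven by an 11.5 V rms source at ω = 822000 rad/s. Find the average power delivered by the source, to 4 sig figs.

3.674 W

X_L = ωL = 90.42 Ω
Parallel: admittances add. Y = 1/R + 1/(jωL)
Y = (0.02778 − j0.01106) S
|Y| = 0.02990 S → |Z| = 1/|Y| = 33.45 Ω, ∠Z = −∠Y = 21.71°
I = V/|Z| = 343.8 mA
P = VI cos φ = 11.5 × 0.3438 × cos(21.71°) = 3.674 W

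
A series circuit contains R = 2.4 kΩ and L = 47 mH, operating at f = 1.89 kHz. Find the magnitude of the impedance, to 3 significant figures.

2460 Ω

ω = 2πf = 11880 rad/s
X_L = ωL = 558 Ω
Z = 2400 + j558 Ω
|Z| = √(2400² + 558²) = 2460 Ω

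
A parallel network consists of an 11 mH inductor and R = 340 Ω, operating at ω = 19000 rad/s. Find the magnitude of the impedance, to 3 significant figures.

X_L = ωL = 209 Ω
Parallel: admittances add. Y = 1/R + 1/(jωL)
Y = (0.00294 − j0.00478) S
|Y| = 0.00562 S → |Z| = 1/|Y| = 178 Ω, ∠Z = −∠Y = 58.4°

178 Ω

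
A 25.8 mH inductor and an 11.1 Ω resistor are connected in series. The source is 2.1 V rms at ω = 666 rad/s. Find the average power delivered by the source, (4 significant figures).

117.0 mW

X_L = ωL = 17.18 Ω
Z = 11.10 + j17.18 Ω
|Z| = √(11.10² + 17.18²) = 20.46 Ω
∠Z = arctan(17.18/11.10) = 57.14°
I = V/|Z| = 102.7 mA
P = VI cos φ = 2.1 × 0.1027 × cos(57.14°) = 117.0 mW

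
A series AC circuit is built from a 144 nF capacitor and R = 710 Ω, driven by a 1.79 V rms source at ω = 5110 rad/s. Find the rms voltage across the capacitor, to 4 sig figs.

X_C = 1/(ωC) = 1359 Ω
Z = 710.0 − j1359 Ω
|Z| = √(710.0² + 1359²) = 1533 Ω
I = V/|Z| = 1.167 mA
V_C = I·|Z_C| = 0.001167 × 1359 = 1.587 V

1.587 V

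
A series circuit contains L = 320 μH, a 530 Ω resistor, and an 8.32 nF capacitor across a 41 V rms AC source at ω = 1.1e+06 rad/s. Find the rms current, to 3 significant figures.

70.3 mA

X_L = ωL = 352 Ω
X_C = 1/(ωC) = 109 Ω
Net reactance X = X_L − X_C = 243 Ω
Z = 530 + j243 Ω
|Z| = √(530² + 243²) = 583 Ω
I = V/|Z| = 41/583 = 70.3 mA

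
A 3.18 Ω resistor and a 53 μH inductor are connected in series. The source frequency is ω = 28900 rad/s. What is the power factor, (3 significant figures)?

0.901

X_L = ωL = 1.53 Ω
Z = 3.18 + j1.53 Ω
|Z| = √(3.18² + 1.53²) = 3.53 Ω
∠Z = arctan(1.53/3.18) = 25.7°
cos φ = cos(25.7°) = 0.901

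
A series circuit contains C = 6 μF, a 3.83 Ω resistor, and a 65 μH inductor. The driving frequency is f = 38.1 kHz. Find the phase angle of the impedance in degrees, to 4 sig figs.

75.55°

ω = 2πf = 239400 rad/s
X_L = ωL = 15.56 Ω
X_C = 1/(ωC) = 0.6962 Ω
Net reactance X = X_L − X_C = 14.86 Ω
Z = 3.830 + j14.86 Ω
|Z| = √(3.830² + 14.86²) = 15.35 Ω
∠Z = arctan(14.86/3.830) = 75.55°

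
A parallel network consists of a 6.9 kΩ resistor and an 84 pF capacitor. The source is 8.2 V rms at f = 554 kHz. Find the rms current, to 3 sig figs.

2.68 mA

ω = 2πf = 3.481e+06 rad/s
X_C = 1/(ωC) = 3420 Ω
Parallel: admittances add. Y = 1/R + jωC
Y = (0.000145 + j0.000292) S
|Y| = 0.000326 S → |Z| = 1/|Y| = 3060 Ω, ∠Z = −∠Y = -63.6°
I = V/|Z| = 8.2/3060 = 2.68 mA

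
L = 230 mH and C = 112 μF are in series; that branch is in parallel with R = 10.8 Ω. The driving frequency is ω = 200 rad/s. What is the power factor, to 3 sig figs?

0.125

X_L = ωL = 46.0 Ω
X_C = 1/(ωC) = 44.6 Ω
Branch 1: Z₁ = R = 10.8 Ω
Branch 2 (series LC): Z₂ = j(X_L − X_C) = j1.36 Ω
Parallel: Z = Z₁Z₂/(Z₁+Z₂), |Z| = 1.35 Ω, ∠Z = 82.8°
cos φ = cos(82.8°) = 0.125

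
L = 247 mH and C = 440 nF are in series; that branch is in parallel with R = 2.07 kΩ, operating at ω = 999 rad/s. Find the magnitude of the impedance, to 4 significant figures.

X_L = ωL = 246.8 Ω
X_C = 1/(ωC) = 2275 Ω
Branch 1: Z₁ = R = 2070 Ω
Branch 2 (series LC): Z₂ = j(X_L − X_C) = −j2028 Ω
Parallel: Z = Z₁Z₂/(Z₁+Z₂), |Z| = 1449 Ω, ∠Z = -45.58°

1449 Ω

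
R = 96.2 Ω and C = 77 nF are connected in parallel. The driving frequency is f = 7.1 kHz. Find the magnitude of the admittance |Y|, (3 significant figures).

10.9 mS

ω = 2πf = 44610 rad/s
X_C = 1/(ωC) = 291 Ω
Parallel: admittances add. Y = 1/R + jωC
Y = (0.0104 + j0.00344) S
|Y| = 0.0109 S → |Z| = 1/|Y| = 91.3 Ω, ∠Z = −∠Y = -18.3°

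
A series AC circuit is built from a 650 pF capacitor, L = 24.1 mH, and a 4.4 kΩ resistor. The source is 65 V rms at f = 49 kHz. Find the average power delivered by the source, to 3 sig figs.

ω = 2πf = 307900 rad/s
X_L = ωL = 7420 Ω
X_C = 1/(ωC) = 5000 Ω
Net reactance X = X_L − X_C = 2420 Ω
Z = 4400 + j2420 Ω
|Z| = √(4400² + 2420²) = 5020 Ω
∠Z = arctan(2420/4400) = 28.8°
I = V/|Z| = 12.9 mA
P = VI cos φ = 65 × 0.0129 × cos(28.8°) = 737 mW

737 mW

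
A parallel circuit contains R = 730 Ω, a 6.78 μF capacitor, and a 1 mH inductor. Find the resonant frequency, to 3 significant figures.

ω₀ = 1/√(LC) = 1/√(0.001 × 6.78e-06) = 12140 rad/s
f₀ = ω₀/(2π) = 1.93 kHz

1.93 kHz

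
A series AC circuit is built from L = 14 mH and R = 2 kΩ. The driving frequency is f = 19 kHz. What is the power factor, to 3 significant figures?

ω = 2πf = 119400 rad/s
X_L = ωL = 1670 Ω
Z = 2000 + j1670 Ω
|Z| = √(2000² + 1670²) = 2610 Ω
∠Z = arctan(1670/2000) = 39.9°
cos φ = cos(39.9°) = 0.767

0.767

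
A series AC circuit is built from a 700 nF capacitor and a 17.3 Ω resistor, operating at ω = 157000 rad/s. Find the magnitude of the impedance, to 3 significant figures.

19.5 Ω

X_C = 1/(ωC) = 9.10 Ω
Z = 17.3 − j9.10 Ω
|Z| = √(17.3² + 9.10²) = 19.5 Ω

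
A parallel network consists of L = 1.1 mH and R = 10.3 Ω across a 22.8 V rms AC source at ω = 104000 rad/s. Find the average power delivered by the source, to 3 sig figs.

50.5 W

X_L = ωL = 114 Ω
Parallel: admittances add. Y = 1/R + 1/(jωL)
Y = (0.0971 − j0.00874) S
|Y| = 0.0975 S → |Z| = 1/|Y| = 10.3 Ω, ∠Z = −∠Y = 5.14°
I = V/|Z| = 2.22 A
P = VI cos φ = 22.8 × 2.22 × cos(5.14°) = 50.5 W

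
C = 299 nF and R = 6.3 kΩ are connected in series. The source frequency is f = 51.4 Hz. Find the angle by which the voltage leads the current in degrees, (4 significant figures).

-58.69°

ω = 2πf = 323.0 rad/s
X_C = 1/(ωC) = 10360 Ω
Z = 6300 − j10360 Ω
|Z| = √(6300² + 10360²) = 12120 Ω
∠Z = arctan(-10360/6300) = -58.69°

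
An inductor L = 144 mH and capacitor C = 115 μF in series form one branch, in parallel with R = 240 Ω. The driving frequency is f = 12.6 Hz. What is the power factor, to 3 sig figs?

0.379

ω = 2πf = 79.17 rad/s
X_L = ωL = 11.4 Ω
X_C = 1/(ωC) = 110 Ω
Branch 1: Z₁ = R = 240 Ω
Branch 2 (series LC): Z₂ = j(X_L − X_C) = −j98.4 Ω
Parallel: Z = Z₁Z₂/(Z₁+Z₂), |Z| = 91.1 Ω, ∠Z = -67.7°
cos φ = cos(-67.7°) = 0.379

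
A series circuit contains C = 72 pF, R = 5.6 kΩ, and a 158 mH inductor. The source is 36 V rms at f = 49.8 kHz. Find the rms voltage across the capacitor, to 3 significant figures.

ω = 2πf = 312900 rad/s
X_L = ωL = 49400 Ω
X_C = 1/(ωC) = 44400 Ω
Net reactance X = X_L − X_C = 5050 Ω
Z = 5600 + j5050 Ω
|Z| = √(5600² + 5050²) = 7540 Ω
I = V/|Z| = 4.77 mA
V_C = I·|Z_C| = 0.00477 × 44400 = 212 V

212 V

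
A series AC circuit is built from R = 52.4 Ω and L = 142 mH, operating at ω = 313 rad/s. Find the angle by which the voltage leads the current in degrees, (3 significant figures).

40.3°

X_L = ωL = 44.4 Ω
Z = 52.4 + j44.4 Ω
|Z| = √(52.4² + 44.4²) = 68.7 Ω
∠Z = arctan(44.4/52.4) = 40.3°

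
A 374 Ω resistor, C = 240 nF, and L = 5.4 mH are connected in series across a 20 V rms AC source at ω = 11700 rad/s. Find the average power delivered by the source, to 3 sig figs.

663 mW

X_L = ωL = 63.2 Ω
X_C = 1/(ωC) = 356 Ω
Net reactance X = X_L − X_C = -293 Ω
Z = 374 − j293 Ω
|Z| = √(374² + 293²) = 475 Ω
∠Z = arctan(-293/374) = -38.1°
I = V/|Z| = 42.1 mA
P = VI cos φ = 20 × 0.0421 × cos(-38.1°) = 663 mW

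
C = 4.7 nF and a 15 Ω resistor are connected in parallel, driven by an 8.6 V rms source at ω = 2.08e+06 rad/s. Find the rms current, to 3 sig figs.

X_C = 1/(ωC) = 102 Ω
Parallel: admittances add. Y = 1/R + jωC
Y = (0.0667 + j0.00978) S
|Y| = 0.0674 S → |Z| = 1/|Y| = 14.8 Ω, ∠Z = −∠Y = -8.34°
I = V/|Z| = 8.6/14.8 = 579 mA

579 mA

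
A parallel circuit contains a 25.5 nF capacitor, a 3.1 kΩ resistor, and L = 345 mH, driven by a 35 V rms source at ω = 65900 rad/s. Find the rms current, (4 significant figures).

X_L = ωL = 22740 Ω
X_C = 1/(ωC) = 595.1 Ω
Parallel: admittances add. Y = 1/R + 1/(jωL) + jωC
Y = (0.0003226 + j0.001636) S
|Y| = 0.001668 S → |Z| = 1/|Y| = 599.5 Ω, ∠Z = −∠Y = -78.85°
I = V/|Z| = 35/599.5 = 58.38 mA

58.38 mA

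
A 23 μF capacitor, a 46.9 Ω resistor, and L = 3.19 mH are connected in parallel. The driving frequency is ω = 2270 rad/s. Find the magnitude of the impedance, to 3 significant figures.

X_L = ωL = 7.24 Ω
X_C = 1/(ωC) = 19.2 Ω
Parallel: admittances add. Y = 1/R + 1/(jωL) + jωC
Y = (0.0213 − j0.0859) S
|Y| = 0.0885 S → |Z| = 1/|Y| = 11.3 Ω, ∠Z = −∠Y = 76.1°

11.3 Ω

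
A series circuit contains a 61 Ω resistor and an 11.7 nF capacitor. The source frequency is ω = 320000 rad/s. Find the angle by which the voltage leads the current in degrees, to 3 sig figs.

-77.1°

X_C = 1/(ωC) = 267 Ω
Z = 61.0 − j267 Ω
|Z| = √(61.0² + 267²) = 274 Ω
∠Z = arctan(-267/61.0) = -77.1°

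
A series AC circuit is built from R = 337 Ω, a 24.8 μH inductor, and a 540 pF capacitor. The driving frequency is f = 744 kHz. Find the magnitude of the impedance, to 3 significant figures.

ω = 2πf = 4.675e+06 rad/s
X_L = ωL = 116 Ω
X_C = 1/(ωC) = 396 Ω
Net reactance X = X_L − X_C = -280 Ω
Z = 337 − j280 Ω
|Z| = √(337² + 280²) = 438 Ω

438 Ω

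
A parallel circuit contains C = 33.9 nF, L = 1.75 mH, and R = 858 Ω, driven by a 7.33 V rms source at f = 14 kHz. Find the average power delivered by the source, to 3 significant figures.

ω = 2πf = 87960 rad/s
X_L = ωL = 154 Ω
X_C = 1/(ωC) = 335 Ω
Parallel: admittances add. Y = 1/R + 1/(jωL) + jωC
Y = (0.00117 − j0.00351) S
|Y| = 0.00370 S → |Z| = 1/|Y| = 270 Ω, ∠Z = −∠Y = 71.7°
I = V/|Z| = 27.1 mA
P = VI cos φ = 7.33 × 0.0271 × cos(71.7°) = 62.6 mW

62.6 mW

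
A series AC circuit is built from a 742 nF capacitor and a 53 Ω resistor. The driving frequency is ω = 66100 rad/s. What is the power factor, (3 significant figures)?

X_C = 1/(ωC) = 20.4 Ω
Z = 53.0 − j20.4 Ω
|Z| = √(53.0² + 20.4²) = 56.8 Ω
∠Z = arctan(-20.4/53.0) = -21.0°
cos φ = cos(-21.0°) = 0.933

0.933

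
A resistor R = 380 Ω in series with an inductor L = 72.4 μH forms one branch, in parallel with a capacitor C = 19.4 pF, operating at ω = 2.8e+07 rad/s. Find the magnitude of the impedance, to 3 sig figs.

X_L = ωL = 2030 Ω
X_C = 1/(ωC) = 1840 Ω
Branch 1 (R+jX_L): Z₁ = 380 + j2030 Ω, |Z₁| = 2060 Ω
Branch 2 (−jX_C): Z₂ = −j1840 Ω
Parallel: Z = Z₁Z₂/(Z₁+Z₂), |Z| = 8970 Ω, ∠Z = -36.7°

8970 Ω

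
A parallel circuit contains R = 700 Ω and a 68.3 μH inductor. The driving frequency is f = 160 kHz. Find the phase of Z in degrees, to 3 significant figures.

ω = 2πf = 1.005e+06 rad/s
X_L = ωL = 68.7 Ω
Parallel: admittances add. Y = 1/R + 1/(jωL)
Y = (0.00143 − j0.0146) S
|Y| = 0.0146 S → |Z| = 1/|Y| = 68.3 Ω, ∠Z = −∠Y = 84.4°

84.4°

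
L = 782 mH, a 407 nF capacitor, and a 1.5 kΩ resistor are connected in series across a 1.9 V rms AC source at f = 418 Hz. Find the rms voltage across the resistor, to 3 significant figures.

ω = 2πf = 2626 rad/s
X_L = ωL = 2050 Ω
X_C = 1/(ωC) = 936 Ω
Net reactance X = X_L − X_C = 1120 Ω
Z = 1500 + j1120 Ω
|Z| = √(1500² + 1120²) = 1870 Ω
I = V/|Z| = 1.02 mA
V_R = I·|Z_R| = 0.00102 × 1500 = 1.52 V

1.52 V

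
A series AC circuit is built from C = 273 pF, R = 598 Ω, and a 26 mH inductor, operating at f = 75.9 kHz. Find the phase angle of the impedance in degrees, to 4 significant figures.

82.78°

ω = 2πf = 476900 rad/s
X_L = ωL = 12400 Ω
X_C = 1/(ωC) = 7681 Ω
Net reactance X = X_L − X_C = 4718 Ω
Z = 598.0 + j4718 Ω
|Z| = √(598.0² + 4718²) = 4756 Ω
∠Z = arctan(4718/598.0) = 82.78°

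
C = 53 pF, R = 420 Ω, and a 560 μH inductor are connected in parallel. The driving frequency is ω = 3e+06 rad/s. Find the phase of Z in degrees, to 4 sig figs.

10.38°

X_L = ωL = 1680 Ω
X_C = 1/(ωC) = 6289 Ω
Parallel: admittances add. Y = 1/R + 1/(jωL) + jωC
Y = (0.002381 − j0.0004362) S
|Y| = 0.002421 S → |Z| = 1/|Y| = 413.1 Ω, ∠Z = −∠Y = 10.38°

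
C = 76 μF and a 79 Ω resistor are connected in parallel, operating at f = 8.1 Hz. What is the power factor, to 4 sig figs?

ω = 2πf = 50.89 rad/s
X_C = 1/(ωC) = 258.5 Ω
Parallel: admittances add. Y = 1/R + jωC
Y = (0.01266 + j0.003868) S
|Y| = 0.01324 S → |Z| = 1/|Y| = 75.55 Ω, ∠Z = −∠Y = -16.99°
cos φ = cos(-16.99°) = 0.9563

0.9563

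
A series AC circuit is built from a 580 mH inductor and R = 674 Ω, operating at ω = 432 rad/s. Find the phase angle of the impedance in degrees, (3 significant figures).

20.4°

X_L = ωL = 251 Ω
Z = 674 + j251 Ω
|Z| = √(674² + 251²) = 719 Ω
∠Z = arctan(251/674) = 20.4°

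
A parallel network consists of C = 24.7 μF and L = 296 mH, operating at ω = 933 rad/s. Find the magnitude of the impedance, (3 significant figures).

X_L = ωL = 276 Ω
X_C = 1/(ωC) = 43.4 Ω
Parallel: admittances add. Y = 1/(jωL) + jωC
Y = (0 + j0.0194) S
|Y| = 0.0194 S → |Z| = 1/|Y| = 51.5 Ω, ∠Z = −∠Y = -90.0°

51.5 Ω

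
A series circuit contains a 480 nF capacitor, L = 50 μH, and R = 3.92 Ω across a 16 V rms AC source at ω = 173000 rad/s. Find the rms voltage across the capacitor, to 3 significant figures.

X_L = ωL = 8.65 Ω
X_C = 1/(ωC) = 12.0 Ω
Net reactance X = X_L − X_C = -3.39 Ω
Z = 3.92 − j3.39 Ω
|Z| = √(3.92² + 3.39²) = 5.18 Ω
I = V/|Z| = 3.09 A
V_C = I·|Z_C| = 3.09 × 12.0 = 37.2 V

37.2 V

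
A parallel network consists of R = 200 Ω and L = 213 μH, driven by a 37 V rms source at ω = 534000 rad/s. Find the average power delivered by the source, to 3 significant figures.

6.84 W

X_L = ωL = 114 Ω
Parallel: admittances add. Y = 1/R + 1/(jωL)
Y = (0.00500 − j0.00879) S
|Y| = 0.0101 S → |Z| = 1/|Y| = 98.9 Ω, ∠Z = −∠Y = 60.4°
I = V/|Z| = 374 mA
P = VI cos φ = 37 × 0.374 × cos(60.4°) = 6.84 W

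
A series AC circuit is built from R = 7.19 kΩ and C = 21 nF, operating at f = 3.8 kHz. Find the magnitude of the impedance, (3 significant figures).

7460 Ω

ω = 2πf = 23880 rad/s
X_C = 1/(ωC) = 1990 Ω
Z = 7190 − j1990 Ω
|Z| = √(7190² + 1990²) = 7460 Ω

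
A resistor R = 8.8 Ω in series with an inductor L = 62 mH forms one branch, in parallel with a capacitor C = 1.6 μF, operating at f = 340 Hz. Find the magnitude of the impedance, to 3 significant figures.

ω = 2πf = 2136 rad/s
X_L = ωL = 132 Ω
X_C = 1/(ωC) = 293 Ω
Branch 1 (R+jX_L): Z₁ = 8.80 + j132 Ω, |Z₁| = 133 Ω
Branch 2 (−jX_C): Z₂ = −j293 Ω
Parallel: Z = Z₁Z₂/(Z₁+Z₂), |Z| = 242 Ω, ∠Z = 83.1°

242 Ω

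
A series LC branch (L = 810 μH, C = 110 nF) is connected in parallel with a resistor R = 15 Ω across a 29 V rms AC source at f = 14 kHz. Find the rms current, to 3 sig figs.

ω = 2πf = 87960 rad/s
X_L = ωL = 71.3 Ω
X_C = 1/(ωC) = 103 Ω
Branch 1: Z₁ = R = 15.0 Ω
Branch 2 (series LC): Z₂ = j(X_L − X_C) = −j32.1 Ω
Parallel: Z = Z₁Z₂/(Z₁+Z₂), |Z| = 13.6 Ω, ∠Z = -25.0°
I = V/|Z| = 29/13.6 = 2.13 A

2.13 A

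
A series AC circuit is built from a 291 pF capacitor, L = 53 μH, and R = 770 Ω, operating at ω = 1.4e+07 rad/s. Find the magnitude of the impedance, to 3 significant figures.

X_L = ωL = 742 Ω
X_C = 1/(ωC) = 245 Ω
Net reactance X = X_L − X_C = 497 Ω
Z = 770 + j497 Ω
|Z| = √(770² + 497²) = 916 Ω

916 Ω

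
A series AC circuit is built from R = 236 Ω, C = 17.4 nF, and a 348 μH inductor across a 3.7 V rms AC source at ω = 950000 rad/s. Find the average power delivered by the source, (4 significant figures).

25.11 mW

X_L = ωL = 330.6 Ω
X_C = 1/(ωC) = 60.50 Ω
Net reactance X = X_L − X_C = 270.1 Ω
Z = 236.0 + j270.1 Ω
|Z| = √(236.0² + 270.1²) = 358.7 Ω
∠Z = arctan(270.1/236.0) = 48.86°
I = V/|Z| = 10.32 mA
P = VI cos φ = 3.7 × 0.01032 × cos(48.86°) = 25.11 mW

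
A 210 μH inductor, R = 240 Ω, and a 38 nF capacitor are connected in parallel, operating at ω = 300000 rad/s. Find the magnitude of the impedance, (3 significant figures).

X_L = ωL = 63.0 Ω
X_C = 1/(ωC) = 87.7 Ω
Parallel: admittances add. Y = 1/R + 1/(jωL) + jωC
Y = (0.00417 − j0.00447) S
|Y| = 0.00611 S → |Z| = 1/|Y| = 164 Ω, ∠Z = −∠Y = 47.0°

164 Ω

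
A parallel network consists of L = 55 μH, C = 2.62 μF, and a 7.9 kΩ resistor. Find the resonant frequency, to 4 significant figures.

ω₀ = 1/√(LC) = 1/√(5.5e-05 × 2.62e-06) = 83300 rad/s
f₀ = ω₀/(2π) = 13.26 kHz

13.26 kHz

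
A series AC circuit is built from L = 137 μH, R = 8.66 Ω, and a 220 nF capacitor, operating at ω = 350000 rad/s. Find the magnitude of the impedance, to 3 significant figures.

36.0 Ω

X_L = ωL = 47.9 Ω
X_C = 1/(ωC) = 13.0 Ω
Net reactance X = X_L − X_C = 35.0 Ω
Z = 8.66 + j35.0 Ω
|Z| = √(8.66² + 35.0²) = 36.0 Ω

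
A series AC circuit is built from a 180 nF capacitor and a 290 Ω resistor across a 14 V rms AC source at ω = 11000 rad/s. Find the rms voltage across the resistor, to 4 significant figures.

6.971 V

X_C = 1/(ωC) = 505.1 Ω
Z = 290.0 − j505.1 Ω
|Z| = √(290.0² + 505.1²) = 582.4 Ω
I = V/|Z| = 24.04 mA
V_R = I·|Z_R| = 0.02404 × 290.0 = 6.971 V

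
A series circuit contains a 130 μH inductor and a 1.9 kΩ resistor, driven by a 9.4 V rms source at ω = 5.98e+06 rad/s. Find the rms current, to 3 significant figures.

X_L = ωL = 777 Ω
Z = 1900 + j777 Ω
|Z| = √(1900² + 777²) = 2050 Ω
I = V/|Z| = 9.4/2050 = 4.58 mA

4.58 mA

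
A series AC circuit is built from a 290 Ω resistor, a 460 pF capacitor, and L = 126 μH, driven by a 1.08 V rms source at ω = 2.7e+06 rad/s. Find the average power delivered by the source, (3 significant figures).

X_L = ωL = 340 Ω
X_C = 1/(ωC) = 805 Ω
Net reactance X = X_L − X_C = -465 Ω
Z = 290 − j465 Ω
|Z| = √(290² + 465²) = 548 Ω
∠Z = arctan(-465/290) = -58.0°
I = V/|Z| = 1.97 mA
P = VI cos φ = 1.08 × 0.00197 × cos(-58.0°) = 1.13 mW

1.13 mW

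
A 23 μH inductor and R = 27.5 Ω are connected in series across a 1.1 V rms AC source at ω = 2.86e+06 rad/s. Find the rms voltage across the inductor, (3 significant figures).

X_L = ωL = 65.8 Ω
Z = 27.5 + j65.8 Ω
|Z| = √(27.5² + 65.8²) = 71.3 Ω
I = V/|Z| = 15.4 mA
V_L = I·|Z_L| = 0.0154 × 65.8 = 1.01 V

1.01 V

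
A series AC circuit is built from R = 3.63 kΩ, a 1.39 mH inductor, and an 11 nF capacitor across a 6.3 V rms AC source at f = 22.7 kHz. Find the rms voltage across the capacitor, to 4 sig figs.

ω = 2πf = 142600 rad/s
X_L = ωL = 198.3 Ω
X_C = 1/(ωC) = 637.4 Ω
Net reactance X = X_L − X_C = -439.1 Ω
Z = 3630 − j439.1 Ω
|Z| = √(3630² + 439.1²) = 3656 Ω
I = V/|Z| = 1.723 mA
V_C = I·|Z_C| = 0.001723 × 637.4 = 1.098 V

1.098 V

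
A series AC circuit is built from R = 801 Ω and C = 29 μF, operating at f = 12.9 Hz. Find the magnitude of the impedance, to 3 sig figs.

907 Ω

ω = 2πf = 81.05 rad/s
X_C = 1/(ωC) = 425 Ω
Z = 801 − j425 Ω
|Z| = √(801² + 425²) = 907 Ω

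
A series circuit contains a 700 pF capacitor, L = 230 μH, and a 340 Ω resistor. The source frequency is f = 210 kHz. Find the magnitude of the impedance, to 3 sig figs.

ω = 2πf = 1.319e+06 rad/s
X_L = ωL = 303 Ω
X_C = 1/(ωC) = 1080 Ω
Net reactance X = X_L − X_C = -779 Ω
Z = 340 − j779 Ω
|Z| = √(340² + 779²) = 850 Ω

850 Ω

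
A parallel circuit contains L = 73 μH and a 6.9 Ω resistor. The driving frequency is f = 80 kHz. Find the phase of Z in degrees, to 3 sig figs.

10.6°

ω = 2πf = 502700 rad/s
X_L = ωL = 36.7 Ω
Parallel: admittances add. Y = 1/R + 1/(jωL)
Y = (0.145 − j0.0273) S
|Y| = 0.147 S → |Z| = 1/|Y| = 6.78 Ω, ∠Z = −∠Y = 10.6°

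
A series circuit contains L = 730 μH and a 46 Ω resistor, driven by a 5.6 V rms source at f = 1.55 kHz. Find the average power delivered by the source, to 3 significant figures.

ω = 2πf = 9739 rad/s
X_L = ωL = 7.11 Ω
Z = 46.0 + j7.11 Ω
|Z| = √(46.0² + 7.11²) = 46.5 Ω
∠Z = arctan(7.11/46.0) = 8.79°
I = V/|Z| = 120 mA
P = VI cos φ = 5.6 × 0.120 × cos(8.79°) = 666 mW

666 mW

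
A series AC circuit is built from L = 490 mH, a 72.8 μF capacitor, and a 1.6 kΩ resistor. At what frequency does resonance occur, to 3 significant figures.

ω₀ = 1/√(LC) = 1/√(0.49 × 7.28e-05) = 167.4 rad/s
f₀ = ω₀/(2π) = 26.6 Hz

26.6 Hz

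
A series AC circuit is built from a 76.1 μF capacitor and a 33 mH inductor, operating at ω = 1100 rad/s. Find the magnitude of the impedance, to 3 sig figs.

24.4 Ω

X_L = ωL = 36.3 Ω
X_C = 1/(ωC) = 11.9 Ω
Net reactance X = X_L − X_C = 24.4 Ω
Z = j24.4 Ω
|Z| = √(0² + 24.4²) = 24.4 Ω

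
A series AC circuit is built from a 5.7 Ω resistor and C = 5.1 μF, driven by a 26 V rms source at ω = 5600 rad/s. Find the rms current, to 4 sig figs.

732.9 mA

X_C = 1/(ωC) = 35.01 Ω
Z = 5.700 − j35.01 Ω
|Z| = √(5.700² + 35.01²) = 35.47 Ω
I = V/|Z| = 26/35.47 = 732.9 mA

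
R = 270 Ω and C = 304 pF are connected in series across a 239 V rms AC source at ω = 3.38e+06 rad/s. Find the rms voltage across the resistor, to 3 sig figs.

63.9 V

X_C = 1/(ωC) = 973 Ω
Z = 270 − j973 Ω
|Z| = √(270² + 973²) = 1010 Ω
I = V/|Z| = 237 mA
V_R = I·|Z_R| = 0.237 × 270 = 63.9 V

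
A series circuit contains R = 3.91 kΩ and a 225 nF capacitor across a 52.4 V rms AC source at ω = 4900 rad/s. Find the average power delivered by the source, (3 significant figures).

666 mW

X_C = 1/(ωC) = 907 Ω
Z = 3910 − j907 Ω
|Z| = √(3910² + 907²) = 4010 Ω
∠Z = arctan(-907/3910) = -13.1°
I = V/|Z| = 13.1 mA
P = VI cos φ = 52.4 × 0.0131 × cos(-13.1°) = 666 mW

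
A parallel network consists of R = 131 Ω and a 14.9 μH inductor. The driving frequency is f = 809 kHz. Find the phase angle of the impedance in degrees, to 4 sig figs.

59.97°

ω = 2πf = 5.083e+06 rad/s
X_L = ωL = 75.74 Ω
Parallel: admittances add. Y = 1/R + 1/(jωL)
Y = (0.007634 − j0.01320) S
|Y| = 0.01525 S → |Z| = 1/|Y| = 65.57 Ω, ∠Z = −∠Y = 59.97°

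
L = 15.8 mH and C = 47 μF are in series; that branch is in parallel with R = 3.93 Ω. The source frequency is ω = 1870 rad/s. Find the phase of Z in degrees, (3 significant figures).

X_L = ωL = 29.5 Ω
X_C = 1/(ωC) = 11.4 Ω
Branch 1: Z₁ = R = 3.93 Ω
Branch 2 (series LC): Z₂ = j(X_L − X_C) = j18.2 Ω
Parallel: Z = Z₁Z₂/(Z₁+Z₂), |Z| = 3.84 Ω, ∠Z = 12.2°

12.2°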